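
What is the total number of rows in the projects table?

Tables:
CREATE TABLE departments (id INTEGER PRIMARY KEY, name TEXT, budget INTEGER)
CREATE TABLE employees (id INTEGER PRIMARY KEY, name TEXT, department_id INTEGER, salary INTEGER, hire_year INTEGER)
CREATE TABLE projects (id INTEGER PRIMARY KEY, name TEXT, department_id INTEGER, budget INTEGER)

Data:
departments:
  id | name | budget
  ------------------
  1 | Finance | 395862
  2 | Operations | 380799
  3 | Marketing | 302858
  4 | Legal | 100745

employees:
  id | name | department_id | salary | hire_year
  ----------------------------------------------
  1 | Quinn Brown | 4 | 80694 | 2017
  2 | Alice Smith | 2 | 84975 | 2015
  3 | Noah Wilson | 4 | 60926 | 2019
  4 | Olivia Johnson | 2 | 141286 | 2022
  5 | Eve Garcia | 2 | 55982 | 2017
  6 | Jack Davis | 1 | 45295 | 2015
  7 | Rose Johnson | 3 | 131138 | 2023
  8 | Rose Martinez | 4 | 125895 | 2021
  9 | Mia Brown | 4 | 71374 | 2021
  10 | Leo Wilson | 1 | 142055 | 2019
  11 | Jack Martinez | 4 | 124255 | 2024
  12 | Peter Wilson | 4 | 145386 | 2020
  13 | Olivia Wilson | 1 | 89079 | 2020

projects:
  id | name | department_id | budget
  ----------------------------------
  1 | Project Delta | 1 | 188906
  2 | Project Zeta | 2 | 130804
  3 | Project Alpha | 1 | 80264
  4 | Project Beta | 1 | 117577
SELECT COUNT(*) FROM projects

Execution result:
4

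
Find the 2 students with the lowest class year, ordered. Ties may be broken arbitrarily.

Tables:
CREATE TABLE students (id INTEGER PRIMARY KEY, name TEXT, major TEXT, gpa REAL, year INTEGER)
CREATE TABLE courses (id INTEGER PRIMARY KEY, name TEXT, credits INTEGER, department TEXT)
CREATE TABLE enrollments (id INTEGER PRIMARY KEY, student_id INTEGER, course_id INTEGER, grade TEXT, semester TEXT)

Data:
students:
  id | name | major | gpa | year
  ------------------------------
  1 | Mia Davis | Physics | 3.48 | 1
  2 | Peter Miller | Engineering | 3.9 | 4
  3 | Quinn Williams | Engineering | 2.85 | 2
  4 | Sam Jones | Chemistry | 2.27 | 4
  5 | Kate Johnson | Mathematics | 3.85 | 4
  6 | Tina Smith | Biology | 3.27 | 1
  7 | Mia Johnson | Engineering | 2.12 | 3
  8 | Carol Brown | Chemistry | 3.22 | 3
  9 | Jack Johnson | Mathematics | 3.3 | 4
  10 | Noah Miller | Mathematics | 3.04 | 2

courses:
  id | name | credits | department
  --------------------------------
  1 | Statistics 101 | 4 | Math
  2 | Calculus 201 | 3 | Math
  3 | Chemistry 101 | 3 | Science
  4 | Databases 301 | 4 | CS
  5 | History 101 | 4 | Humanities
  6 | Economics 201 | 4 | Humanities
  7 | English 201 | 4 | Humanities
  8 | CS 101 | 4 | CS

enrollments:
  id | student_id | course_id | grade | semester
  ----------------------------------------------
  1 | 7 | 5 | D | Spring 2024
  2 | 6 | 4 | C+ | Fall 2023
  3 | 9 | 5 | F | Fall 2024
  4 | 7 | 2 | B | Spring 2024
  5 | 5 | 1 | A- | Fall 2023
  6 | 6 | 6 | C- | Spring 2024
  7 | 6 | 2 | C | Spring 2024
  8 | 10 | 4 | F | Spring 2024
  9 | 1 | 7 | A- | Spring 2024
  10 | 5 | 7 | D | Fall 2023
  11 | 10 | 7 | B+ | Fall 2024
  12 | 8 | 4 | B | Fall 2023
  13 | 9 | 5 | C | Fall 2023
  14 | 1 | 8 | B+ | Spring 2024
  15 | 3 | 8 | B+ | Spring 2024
SELECT name, year FROM students ORDER BY year ASC LIMIT 2

Execution result:
name | year
Mia Davis | 1
Tina Smith | 1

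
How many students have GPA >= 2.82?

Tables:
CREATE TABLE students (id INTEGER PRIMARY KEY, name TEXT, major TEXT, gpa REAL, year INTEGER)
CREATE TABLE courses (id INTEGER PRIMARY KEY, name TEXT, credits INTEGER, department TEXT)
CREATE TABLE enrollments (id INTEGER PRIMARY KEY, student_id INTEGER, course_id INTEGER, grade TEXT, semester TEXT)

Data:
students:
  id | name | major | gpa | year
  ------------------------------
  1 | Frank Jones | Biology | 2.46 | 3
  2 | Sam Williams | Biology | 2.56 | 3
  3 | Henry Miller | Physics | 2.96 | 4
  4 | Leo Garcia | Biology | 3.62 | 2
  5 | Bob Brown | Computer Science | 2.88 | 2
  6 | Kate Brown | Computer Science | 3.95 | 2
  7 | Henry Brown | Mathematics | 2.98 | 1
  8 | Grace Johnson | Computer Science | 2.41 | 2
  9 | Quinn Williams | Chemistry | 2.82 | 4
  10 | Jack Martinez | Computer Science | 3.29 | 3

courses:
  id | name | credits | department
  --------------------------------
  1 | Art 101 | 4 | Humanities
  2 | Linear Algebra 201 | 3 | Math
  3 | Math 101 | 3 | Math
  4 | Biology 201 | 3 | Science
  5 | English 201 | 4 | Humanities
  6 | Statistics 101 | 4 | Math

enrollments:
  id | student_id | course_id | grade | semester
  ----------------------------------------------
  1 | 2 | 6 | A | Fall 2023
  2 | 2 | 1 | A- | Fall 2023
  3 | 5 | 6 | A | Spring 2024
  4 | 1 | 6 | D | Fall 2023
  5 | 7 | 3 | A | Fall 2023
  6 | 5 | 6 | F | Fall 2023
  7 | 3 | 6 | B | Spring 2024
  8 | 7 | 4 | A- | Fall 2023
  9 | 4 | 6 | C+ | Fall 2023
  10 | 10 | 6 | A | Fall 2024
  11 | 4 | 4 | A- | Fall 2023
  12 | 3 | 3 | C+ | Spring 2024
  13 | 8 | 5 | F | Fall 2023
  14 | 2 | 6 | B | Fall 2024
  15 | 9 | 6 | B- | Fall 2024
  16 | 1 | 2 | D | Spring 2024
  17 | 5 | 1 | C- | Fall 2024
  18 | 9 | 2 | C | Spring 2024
SELECT COUNT(*) FROM students WHERE gpa >= 2.82

Execution result:
7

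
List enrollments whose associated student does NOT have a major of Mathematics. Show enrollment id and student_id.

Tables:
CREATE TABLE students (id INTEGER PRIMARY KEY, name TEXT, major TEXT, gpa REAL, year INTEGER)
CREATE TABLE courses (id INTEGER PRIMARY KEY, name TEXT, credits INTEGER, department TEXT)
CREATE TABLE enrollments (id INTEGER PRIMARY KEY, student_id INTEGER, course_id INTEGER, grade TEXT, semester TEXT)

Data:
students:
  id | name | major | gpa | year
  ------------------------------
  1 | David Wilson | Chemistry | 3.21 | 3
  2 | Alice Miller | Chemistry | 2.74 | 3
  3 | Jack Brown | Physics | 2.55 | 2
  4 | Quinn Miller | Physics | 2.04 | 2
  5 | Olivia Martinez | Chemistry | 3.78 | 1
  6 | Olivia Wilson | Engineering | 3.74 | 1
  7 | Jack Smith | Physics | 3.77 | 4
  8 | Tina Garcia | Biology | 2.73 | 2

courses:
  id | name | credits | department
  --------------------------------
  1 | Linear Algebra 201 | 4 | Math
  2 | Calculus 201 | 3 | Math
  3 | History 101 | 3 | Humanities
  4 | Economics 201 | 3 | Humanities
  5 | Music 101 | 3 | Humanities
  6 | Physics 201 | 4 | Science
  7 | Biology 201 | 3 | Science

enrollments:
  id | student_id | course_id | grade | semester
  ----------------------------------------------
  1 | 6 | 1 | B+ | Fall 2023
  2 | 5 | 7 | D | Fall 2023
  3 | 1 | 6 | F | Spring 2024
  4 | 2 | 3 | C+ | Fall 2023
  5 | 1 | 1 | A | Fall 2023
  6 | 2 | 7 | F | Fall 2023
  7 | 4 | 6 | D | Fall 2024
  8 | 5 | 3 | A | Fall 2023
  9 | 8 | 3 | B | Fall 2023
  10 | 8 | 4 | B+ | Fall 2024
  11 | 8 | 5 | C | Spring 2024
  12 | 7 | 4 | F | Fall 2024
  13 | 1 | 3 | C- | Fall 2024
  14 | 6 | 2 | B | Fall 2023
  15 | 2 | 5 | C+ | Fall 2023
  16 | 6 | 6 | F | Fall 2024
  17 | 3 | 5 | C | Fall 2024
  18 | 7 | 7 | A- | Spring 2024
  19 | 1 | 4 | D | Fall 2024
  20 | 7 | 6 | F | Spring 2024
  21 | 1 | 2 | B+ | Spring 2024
SELECT id, student_id FROM enrollments WHERE student_id NOT IN (SELECT id FROM students WHERE major = 'Mathematics')

Execution result:
id | student_id
1 | 6
2 | 5
3 | 1
4 | 2
5 | 1
6 | 2
7 | 4
8 | 5
9 | 8
10 | 8
11 | 8
12 | 7
13 | 1
14 | 6
15 | 2
16 | 6
17 | 3
18 | 7
19 | 1
20 | 7
21 | 1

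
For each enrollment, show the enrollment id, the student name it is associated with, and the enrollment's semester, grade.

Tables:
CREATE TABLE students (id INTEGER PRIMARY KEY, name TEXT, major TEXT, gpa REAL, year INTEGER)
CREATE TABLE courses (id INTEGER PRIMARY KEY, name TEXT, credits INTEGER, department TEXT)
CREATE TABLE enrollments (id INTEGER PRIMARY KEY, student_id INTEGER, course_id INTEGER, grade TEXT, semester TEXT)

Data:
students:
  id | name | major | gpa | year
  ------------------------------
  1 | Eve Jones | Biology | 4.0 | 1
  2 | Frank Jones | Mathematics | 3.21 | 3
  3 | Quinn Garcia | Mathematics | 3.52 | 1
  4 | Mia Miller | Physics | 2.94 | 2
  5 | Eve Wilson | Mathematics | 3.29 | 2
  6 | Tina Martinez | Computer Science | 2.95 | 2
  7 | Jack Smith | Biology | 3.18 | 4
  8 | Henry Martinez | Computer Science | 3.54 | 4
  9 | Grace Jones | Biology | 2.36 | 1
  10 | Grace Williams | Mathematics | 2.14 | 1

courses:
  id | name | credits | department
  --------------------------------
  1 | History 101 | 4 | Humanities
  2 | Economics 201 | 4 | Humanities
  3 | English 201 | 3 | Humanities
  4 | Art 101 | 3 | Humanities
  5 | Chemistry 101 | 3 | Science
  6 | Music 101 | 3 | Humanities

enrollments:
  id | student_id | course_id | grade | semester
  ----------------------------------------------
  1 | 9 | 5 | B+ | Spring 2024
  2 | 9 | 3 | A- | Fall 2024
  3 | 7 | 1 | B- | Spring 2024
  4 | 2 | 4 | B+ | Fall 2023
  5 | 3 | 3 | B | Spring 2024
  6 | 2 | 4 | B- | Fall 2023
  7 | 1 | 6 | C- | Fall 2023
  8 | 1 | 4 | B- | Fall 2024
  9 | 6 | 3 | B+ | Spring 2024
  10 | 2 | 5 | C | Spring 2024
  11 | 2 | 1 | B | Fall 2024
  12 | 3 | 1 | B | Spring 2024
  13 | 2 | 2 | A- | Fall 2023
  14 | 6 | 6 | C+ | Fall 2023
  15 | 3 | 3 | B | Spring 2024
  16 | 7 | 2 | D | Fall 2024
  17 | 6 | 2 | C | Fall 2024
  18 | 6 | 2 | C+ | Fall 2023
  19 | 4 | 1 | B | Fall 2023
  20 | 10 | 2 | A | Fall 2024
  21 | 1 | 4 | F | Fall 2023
SELECT c.id, p.name AS student, c.semester, c.grade FROM enrollments c JOIN students p ON c.student_id = p.id

Execution result:
id | student | semester | grade
1 | Grace Jones | Spring 2024 | B+
2 | Grace Jones | Fall 2024 | A-
3 | Jack Smith | Spring 2024 | B-
4 | Frank Jones | Fall 2023 | B+
5 | Quinn Garcia | Spring 2024 | B
6 | Frank Jones | Fall 2023 | B-
7 | Eve Jones | Fall 2023 | C-
8 | Eve Jones | Fall 2024 | B-
9 | Tina Martinez | Spring 2024 | B+
10 | Frank Jones | Spring 2024 | C
11 | Frank Jones | Fall 2024 | B
12 | Quinn Garcia | Spring 2024 | B
13 | Frank Jones | Fall 2023 | A-
14 | Tina Martinez | Fall 2023 | C+
15 | Quinn Garcia | Spring 2024 | B
16 | Jack Smith | Fall 2024 | D
17 | Tina Martinez | Fall 2024 | C
18 | Tina Martinez | Fall 2023 | C+
19 | Mia Miller | Fall 2023 | B
20 | Grace Williams | Fall 2024 | A
21 | Eve Jones | Fall 2023 | F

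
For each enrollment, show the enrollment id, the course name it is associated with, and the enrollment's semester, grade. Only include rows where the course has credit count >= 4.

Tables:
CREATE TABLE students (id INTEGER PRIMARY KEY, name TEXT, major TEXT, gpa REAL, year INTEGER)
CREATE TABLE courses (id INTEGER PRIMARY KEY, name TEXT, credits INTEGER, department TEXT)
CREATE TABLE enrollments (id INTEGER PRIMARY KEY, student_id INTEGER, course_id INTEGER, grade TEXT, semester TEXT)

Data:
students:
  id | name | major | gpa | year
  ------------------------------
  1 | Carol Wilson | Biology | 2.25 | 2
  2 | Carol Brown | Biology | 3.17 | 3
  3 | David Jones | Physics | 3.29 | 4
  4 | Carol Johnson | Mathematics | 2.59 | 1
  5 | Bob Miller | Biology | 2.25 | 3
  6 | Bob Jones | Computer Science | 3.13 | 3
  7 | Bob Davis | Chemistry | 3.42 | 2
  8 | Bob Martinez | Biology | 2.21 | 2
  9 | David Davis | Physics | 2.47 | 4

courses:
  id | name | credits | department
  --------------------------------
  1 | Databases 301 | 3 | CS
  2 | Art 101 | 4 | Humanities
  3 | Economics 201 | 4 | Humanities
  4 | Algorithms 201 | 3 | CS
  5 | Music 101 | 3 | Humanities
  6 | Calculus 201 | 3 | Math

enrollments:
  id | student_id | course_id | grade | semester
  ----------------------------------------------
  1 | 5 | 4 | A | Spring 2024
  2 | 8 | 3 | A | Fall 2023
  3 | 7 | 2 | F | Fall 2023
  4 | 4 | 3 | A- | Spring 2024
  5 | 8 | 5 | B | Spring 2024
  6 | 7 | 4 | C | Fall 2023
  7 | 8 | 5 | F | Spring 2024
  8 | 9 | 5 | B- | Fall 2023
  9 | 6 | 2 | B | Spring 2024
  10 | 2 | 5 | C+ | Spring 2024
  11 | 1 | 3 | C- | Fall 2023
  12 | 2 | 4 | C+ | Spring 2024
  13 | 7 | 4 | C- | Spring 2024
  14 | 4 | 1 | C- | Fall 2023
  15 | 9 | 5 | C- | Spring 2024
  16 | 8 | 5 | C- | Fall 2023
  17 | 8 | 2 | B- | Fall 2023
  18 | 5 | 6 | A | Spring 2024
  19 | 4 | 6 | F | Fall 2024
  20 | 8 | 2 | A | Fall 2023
SELECT c.id, p.name AS course, c.semester, c.grade FROM enrollments c JOIN courses p ON c.course_id = p.id WHERE p.credits >= 4

Execution result:
id | course | semester | grade
2 | Economics 201 | Fall 2023 | A
3 | Art 101 | Fall 2023 | F
4 | Economics 201 | Spring 2024 | A-
9 | Art 101 | Spring 2024 | B
11 | Economics 201 | Fall 2023 | C-
17 | Art 101 | Fall 2023 | B-
20 | Art 101 | Fall 2023 | A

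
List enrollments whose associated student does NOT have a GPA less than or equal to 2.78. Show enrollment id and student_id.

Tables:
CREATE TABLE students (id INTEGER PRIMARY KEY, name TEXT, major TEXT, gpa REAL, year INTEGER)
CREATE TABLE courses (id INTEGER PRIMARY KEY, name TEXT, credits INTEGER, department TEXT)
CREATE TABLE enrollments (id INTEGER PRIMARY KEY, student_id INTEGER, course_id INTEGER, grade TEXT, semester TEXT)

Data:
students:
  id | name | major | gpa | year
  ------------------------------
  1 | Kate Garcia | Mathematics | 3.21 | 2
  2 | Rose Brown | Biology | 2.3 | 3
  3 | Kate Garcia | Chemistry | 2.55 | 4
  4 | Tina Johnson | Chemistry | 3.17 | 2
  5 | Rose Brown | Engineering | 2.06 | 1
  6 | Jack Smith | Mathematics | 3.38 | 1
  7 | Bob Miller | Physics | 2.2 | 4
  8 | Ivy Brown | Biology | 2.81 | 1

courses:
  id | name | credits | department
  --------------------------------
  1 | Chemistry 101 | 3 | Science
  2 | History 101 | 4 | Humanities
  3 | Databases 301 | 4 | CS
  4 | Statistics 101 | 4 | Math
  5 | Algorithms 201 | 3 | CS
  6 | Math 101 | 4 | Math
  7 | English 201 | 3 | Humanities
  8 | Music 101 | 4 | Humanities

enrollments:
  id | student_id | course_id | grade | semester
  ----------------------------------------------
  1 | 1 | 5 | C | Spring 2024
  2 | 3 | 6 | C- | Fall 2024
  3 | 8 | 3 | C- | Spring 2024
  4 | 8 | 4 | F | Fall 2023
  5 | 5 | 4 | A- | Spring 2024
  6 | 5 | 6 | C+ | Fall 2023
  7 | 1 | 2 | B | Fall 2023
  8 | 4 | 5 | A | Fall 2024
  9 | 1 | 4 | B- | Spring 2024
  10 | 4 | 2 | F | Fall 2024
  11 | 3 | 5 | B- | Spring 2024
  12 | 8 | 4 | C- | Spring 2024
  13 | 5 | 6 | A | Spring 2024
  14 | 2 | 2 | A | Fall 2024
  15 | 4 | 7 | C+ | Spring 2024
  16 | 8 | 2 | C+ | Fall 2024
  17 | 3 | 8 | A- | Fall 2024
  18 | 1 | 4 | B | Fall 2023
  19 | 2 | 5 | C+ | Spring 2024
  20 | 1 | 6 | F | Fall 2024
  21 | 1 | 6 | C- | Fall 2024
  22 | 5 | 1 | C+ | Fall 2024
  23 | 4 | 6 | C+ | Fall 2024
SELECT id, student_id FROM enrollments WHERE student_id NOT IN (SELECT id FROM students WHERE gpa <= 2.78)

Execution result:
id | student_id
1 | 1
3 | 8
4 | 8
7 | 1
8 | 4
9 | 1
10 | 4
12 | 8
15 | 4
16 | 8
18 | 1
20 | 1
21 | 1
23 | 4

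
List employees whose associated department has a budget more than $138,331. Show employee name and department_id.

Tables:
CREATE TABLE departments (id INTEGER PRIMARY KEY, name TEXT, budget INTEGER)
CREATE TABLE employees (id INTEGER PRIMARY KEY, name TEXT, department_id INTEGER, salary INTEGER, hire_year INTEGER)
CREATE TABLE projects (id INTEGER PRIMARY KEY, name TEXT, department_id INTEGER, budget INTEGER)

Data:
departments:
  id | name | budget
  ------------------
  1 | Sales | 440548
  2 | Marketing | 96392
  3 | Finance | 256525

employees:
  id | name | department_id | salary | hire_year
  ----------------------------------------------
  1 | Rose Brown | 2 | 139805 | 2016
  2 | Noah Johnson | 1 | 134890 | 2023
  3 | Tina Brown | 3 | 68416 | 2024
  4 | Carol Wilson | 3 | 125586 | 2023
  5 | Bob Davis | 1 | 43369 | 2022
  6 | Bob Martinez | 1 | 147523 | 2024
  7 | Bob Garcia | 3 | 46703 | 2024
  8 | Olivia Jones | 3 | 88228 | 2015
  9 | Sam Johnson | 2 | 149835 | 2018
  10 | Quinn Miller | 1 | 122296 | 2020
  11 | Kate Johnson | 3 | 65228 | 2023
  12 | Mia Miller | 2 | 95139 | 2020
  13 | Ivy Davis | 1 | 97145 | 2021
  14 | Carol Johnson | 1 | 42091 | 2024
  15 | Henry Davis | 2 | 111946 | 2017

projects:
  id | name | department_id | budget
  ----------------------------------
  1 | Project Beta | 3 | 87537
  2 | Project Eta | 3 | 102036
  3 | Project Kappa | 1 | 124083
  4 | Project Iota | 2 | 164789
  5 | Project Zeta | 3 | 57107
SELECT name, department_id FROM employees WHERE department_id IN (SELECT id FROM departments WHERE budget > 138331)

Execution result:
name | department_id
Noah Johnson | 1
Tina Brown | 3
Carol Wilson | 3
Bob Davis | 1
Bob Martinez | 1
Bob Garcia | 3
Olivia Jones | 3
Quinn Miller | 1
Kate Johnson | 3
Ivy Davis | 1
Carol Johnson | 1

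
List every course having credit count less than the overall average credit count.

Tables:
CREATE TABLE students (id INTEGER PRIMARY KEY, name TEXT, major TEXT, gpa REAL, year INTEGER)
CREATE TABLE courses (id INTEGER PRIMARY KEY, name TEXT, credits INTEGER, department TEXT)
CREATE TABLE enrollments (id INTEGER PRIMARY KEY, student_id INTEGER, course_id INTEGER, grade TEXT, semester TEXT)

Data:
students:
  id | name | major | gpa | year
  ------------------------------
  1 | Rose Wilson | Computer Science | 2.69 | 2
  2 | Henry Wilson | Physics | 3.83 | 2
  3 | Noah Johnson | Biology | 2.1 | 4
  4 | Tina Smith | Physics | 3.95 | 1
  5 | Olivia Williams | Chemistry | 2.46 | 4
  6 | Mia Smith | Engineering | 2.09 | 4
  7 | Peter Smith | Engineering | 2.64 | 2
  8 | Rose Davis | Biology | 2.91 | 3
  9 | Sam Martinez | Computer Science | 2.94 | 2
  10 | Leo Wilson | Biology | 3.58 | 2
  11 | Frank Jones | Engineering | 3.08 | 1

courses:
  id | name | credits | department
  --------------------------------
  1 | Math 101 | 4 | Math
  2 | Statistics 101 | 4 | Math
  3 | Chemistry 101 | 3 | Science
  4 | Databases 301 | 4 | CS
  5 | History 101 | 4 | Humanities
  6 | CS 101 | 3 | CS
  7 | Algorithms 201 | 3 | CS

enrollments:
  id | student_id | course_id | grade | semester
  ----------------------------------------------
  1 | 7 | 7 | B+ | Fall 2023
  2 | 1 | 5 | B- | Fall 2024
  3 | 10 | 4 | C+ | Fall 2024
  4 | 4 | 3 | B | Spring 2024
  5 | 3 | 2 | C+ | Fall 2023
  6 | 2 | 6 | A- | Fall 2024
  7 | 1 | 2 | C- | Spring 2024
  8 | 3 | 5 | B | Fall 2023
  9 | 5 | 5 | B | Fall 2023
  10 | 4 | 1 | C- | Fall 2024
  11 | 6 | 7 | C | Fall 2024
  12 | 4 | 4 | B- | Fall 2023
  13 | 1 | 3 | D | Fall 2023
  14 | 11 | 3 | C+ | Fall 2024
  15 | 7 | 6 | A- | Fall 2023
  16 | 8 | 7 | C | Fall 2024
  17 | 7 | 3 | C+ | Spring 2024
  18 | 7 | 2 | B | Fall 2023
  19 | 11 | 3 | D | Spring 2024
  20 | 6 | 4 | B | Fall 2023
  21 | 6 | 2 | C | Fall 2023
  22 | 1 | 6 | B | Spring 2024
SELECT name, credits FROM courses WHERE credits < (SELECT AVG(credits) FROM courses)

Execution result:
name | credits
Chemistry 101 | 3
CS 101 | 3
Algorithms 201 | 3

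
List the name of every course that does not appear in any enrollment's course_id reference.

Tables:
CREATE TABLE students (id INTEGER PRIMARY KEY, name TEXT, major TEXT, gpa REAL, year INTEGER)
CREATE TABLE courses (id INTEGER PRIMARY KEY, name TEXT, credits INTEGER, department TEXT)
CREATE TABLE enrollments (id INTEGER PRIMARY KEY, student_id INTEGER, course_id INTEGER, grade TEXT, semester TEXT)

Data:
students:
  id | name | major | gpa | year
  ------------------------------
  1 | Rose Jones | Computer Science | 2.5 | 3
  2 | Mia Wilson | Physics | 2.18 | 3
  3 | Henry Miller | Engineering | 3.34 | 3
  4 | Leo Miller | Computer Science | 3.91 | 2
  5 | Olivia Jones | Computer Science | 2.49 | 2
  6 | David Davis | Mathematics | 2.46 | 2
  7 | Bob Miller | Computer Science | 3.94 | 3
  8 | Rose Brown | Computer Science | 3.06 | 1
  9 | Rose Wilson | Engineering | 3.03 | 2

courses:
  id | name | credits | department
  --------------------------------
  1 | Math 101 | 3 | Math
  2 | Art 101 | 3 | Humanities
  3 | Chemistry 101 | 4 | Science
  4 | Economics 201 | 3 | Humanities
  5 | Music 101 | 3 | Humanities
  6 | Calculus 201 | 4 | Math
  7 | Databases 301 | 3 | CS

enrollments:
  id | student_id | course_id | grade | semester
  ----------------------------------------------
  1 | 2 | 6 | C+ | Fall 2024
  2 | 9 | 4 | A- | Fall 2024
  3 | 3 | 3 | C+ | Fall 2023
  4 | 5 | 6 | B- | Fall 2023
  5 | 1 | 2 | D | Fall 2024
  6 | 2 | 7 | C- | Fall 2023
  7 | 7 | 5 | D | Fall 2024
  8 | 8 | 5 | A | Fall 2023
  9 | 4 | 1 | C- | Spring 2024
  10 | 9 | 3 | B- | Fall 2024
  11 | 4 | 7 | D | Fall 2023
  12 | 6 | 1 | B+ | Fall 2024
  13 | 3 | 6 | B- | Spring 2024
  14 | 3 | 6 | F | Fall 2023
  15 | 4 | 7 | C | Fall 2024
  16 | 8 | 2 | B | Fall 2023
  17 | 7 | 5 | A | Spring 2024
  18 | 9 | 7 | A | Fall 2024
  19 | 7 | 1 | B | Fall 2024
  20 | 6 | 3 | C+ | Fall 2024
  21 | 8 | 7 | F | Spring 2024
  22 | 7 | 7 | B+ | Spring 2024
SELECT p.name FROM courses p LEFT JOIN enrollments c ON c.course_id = p.id WHERE c.id IS NULL

Execution result:
(no rows)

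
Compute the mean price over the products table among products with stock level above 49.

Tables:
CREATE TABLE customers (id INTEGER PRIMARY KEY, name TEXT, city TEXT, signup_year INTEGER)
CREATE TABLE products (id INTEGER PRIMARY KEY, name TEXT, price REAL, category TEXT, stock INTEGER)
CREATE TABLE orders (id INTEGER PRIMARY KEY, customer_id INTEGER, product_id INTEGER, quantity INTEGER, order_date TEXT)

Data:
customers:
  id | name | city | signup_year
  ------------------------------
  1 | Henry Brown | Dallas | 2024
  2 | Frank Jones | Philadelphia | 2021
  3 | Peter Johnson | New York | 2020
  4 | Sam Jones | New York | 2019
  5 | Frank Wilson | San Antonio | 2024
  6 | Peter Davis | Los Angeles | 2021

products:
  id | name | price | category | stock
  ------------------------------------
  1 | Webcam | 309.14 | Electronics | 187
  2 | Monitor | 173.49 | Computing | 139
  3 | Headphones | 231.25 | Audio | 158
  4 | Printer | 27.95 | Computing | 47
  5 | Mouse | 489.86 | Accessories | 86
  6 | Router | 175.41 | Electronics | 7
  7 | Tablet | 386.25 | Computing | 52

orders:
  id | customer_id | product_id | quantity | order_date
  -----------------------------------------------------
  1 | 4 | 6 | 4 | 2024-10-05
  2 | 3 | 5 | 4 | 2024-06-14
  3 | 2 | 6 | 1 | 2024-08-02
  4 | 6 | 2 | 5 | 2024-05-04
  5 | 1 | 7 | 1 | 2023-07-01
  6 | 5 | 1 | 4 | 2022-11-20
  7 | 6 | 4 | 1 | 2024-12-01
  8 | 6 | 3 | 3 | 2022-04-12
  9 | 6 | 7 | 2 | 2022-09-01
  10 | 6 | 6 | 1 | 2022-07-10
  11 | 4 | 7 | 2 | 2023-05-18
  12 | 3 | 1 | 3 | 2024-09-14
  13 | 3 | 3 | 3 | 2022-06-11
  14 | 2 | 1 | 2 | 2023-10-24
SELECT AVG(price) FROM products WHERE stock > 49

Execution result:
318.00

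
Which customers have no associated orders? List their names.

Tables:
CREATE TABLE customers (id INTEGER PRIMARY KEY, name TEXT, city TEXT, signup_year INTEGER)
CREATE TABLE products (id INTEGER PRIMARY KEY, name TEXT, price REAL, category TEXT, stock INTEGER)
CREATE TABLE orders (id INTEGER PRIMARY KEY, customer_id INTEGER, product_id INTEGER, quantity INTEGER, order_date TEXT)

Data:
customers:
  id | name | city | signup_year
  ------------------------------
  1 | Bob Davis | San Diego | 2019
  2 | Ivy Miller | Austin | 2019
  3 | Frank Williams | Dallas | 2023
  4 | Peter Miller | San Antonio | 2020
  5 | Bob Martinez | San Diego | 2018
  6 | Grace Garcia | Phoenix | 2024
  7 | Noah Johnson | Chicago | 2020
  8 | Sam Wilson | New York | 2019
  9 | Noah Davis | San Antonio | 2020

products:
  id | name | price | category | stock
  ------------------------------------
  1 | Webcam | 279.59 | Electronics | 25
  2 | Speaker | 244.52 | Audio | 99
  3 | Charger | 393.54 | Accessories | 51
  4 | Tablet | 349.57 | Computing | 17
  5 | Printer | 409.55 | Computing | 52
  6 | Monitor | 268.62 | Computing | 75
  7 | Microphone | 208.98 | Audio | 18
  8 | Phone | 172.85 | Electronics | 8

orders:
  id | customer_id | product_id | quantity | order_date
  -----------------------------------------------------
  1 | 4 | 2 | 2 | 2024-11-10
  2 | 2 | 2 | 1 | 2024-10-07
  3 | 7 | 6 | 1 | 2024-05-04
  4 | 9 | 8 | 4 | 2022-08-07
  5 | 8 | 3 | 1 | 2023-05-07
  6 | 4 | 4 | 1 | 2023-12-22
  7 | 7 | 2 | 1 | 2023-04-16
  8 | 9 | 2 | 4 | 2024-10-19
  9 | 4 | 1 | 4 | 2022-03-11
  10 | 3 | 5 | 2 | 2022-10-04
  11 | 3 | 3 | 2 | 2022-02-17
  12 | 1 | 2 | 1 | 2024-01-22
SELECT p.name FROM customers p LEFT JOIN orders c ON c.customer_id = p.id WHERE c.id IS NULL

Execution result:
name
Bob Martinez
Grace Garcia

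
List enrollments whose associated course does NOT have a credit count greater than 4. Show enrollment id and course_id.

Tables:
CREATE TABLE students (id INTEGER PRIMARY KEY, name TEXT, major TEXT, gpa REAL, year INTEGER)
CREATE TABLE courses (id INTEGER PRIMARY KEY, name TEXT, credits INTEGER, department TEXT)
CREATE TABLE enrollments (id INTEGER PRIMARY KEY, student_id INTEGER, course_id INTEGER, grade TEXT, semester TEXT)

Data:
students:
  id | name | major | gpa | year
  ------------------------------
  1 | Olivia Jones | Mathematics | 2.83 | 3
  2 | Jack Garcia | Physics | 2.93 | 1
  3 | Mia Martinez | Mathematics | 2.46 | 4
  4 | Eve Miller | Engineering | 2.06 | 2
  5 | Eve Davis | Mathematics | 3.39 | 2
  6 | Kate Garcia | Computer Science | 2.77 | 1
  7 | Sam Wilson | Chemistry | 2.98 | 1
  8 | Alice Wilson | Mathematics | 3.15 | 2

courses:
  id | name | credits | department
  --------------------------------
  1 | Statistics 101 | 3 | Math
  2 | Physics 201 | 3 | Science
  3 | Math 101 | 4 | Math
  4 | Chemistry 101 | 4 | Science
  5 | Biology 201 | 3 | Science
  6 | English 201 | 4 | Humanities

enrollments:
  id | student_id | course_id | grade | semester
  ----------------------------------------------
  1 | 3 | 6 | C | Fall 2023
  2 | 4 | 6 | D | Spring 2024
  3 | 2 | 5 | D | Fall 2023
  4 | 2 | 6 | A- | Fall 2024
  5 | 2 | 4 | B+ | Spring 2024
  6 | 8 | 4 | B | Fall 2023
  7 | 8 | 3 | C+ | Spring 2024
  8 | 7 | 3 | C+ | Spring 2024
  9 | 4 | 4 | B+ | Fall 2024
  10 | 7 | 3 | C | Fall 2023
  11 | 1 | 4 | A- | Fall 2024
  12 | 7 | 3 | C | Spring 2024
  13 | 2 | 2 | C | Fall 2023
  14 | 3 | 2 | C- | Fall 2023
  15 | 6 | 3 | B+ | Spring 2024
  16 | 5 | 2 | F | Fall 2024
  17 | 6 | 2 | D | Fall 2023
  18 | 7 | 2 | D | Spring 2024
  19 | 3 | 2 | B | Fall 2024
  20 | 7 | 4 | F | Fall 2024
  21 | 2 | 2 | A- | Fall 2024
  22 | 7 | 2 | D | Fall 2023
SELECT id, course_id FROM enrollments WHERE course_id NOT IN (SELECT id FROM courses WHERE credits > 4)

Execution result:
id | course_id
1 | 6
2 | 6
3 | 5
4 | 6
5 | 4
6 | 4
7 | 3
8 | 3
9 | 4
10 | 3
11 | 4
12 | 3
13 | 2
14 | 2
15 | 3
16 | 2
17 | 2
18 | 2
19 | 2
20 | 4
21 | 2
22 | 2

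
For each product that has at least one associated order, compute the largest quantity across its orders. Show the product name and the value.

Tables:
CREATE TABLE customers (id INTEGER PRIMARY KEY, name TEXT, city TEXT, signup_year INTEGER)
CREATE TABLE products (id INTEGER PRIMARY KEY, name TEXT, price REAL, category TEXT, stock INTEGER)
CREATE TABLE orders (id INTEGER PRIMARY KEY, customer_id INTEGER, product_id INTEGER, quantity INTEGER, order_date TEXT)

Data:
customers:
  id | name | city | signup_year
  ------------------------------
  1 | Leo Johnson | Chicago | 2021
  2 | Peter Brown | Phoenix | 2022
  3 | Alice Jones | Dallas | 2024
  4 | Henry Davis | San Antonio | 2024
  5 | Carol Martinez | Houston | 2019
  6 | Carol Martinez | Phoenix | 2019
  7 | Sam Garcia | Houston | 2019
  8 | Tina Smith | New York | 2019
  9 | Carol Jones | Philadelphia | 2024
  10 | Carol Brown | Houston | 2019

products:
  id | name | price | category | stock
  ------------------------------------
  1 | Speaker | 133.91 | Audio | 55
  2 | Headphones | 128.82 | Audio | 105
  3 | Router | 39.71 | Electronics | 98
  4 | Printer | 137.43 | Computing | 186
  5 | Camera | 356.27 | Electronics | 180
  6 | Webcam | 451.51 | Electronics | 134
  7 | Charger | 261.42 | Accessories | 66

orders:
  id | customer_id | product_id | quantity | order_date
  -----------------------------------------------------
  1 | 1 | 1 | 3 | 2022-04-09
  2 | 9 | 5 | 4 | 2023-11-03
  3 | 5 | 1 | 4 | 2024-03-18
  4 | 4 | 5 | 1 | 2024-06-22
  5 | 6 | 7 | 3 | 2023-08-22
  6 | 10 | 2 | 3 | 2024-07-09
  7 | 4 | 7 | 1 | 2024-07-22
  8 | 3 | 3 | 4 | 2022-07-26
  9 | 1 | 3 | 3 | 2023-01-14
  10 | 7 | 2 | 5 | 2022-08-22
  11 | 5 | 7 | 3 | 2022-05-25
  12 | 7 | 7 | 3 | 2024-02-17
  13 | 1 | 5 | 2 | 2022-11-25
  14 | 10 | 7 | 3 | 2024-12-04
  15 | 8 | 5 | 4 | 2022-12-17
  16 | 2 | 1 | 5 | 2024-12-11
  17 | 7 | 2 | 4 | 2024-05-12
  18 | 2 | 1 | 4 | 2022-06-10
SELECT p.name, MAX(c.quantity) AS max_quantity FROM orders c JOIN products p ON c.product_id = p.id GROUP BY p.id, p.name

Execution result:
name | max_quantity
Speaker | 5
Headphones | 5
Router | 4
Camera | 4
Charger | 3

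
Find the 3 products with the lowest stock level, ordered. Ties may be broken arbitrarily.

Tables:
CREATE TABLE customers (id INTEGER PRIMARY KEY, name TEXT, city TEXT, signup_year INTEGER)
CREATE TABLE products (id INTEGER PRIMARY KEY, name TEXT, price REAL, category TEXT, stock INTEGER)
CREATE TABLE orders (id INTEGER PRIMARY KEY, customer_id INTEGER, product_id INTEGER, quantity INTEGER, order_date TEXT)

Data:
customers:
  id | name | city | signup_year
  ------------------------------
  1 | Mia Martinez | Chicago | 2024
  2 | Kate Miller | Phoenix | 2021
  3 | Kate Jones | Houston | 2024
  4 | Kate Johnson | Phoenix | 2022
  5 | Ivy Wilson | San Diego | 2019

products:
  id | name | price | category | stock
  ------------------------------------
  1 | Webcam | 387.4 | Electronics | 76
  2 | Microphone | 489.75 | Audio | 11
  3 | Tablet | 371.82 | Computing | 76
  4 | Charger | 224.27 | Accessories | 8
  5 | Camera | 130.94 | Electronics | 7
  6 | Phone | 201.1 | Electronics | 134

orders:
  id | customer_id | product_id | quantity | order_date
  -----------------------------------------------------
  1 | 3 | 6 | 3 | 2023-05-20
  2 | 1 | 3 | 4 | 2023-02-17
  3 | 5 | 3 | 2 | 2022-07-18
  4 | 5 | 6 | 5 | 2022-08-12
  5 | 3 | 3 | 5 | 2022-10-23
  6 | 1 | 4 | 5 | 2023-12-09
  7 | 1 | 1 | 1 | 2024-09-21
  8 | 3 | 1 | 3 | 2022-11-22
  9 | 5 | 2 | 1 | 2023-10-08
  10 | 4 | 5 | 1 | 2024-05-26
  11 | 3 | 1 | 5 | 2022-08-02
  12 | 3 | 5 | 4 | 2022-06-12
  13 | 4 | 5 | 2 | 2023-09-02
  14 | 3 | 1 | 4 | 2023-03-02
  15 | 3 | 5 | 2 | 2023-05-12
SELECT name, stock FROM products ORDER BY stock ASC LIMIT 3

Execution result:
name | stock
Camera | 7
Charger | 8
Microphone | 11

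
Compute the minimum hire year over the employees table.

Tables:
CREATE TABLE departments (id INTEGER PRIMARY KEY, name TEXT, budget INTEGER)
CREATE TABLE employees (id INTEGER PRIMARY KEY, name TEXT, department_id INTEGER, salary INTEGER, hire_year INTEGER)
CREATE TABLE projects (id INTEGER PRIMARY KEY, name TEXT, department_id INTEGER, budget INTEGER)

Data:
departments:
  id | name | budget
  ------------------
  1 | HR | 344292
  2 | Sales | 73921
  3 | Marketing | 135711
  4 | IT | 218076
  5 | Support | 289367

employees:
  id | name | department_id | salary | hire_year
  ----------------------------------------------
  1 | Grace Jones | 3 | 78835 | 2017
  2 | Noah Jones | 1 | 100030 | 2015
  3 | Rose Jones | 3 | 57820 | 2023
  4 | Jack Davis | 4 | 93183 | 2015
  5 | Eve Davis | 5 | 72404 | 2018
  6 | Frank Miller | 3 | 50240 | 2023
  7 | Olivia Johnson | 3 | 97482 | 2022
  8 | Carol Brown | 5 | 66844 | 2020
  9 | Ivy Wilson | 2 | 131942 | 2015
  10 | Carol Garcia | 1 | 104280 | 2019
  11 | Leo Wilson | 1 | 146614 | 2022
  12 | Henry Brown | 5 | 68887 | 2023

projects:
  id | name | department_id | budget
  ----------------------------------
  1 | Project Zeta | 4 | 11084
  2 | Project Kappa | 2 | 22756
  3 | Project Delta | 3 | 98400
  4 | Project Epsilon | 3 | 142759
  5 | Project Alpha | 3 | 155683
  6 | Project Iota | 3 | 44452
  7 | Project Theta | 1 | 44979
SELECT MIN(hire_year) FROM employees

Execution result:
2015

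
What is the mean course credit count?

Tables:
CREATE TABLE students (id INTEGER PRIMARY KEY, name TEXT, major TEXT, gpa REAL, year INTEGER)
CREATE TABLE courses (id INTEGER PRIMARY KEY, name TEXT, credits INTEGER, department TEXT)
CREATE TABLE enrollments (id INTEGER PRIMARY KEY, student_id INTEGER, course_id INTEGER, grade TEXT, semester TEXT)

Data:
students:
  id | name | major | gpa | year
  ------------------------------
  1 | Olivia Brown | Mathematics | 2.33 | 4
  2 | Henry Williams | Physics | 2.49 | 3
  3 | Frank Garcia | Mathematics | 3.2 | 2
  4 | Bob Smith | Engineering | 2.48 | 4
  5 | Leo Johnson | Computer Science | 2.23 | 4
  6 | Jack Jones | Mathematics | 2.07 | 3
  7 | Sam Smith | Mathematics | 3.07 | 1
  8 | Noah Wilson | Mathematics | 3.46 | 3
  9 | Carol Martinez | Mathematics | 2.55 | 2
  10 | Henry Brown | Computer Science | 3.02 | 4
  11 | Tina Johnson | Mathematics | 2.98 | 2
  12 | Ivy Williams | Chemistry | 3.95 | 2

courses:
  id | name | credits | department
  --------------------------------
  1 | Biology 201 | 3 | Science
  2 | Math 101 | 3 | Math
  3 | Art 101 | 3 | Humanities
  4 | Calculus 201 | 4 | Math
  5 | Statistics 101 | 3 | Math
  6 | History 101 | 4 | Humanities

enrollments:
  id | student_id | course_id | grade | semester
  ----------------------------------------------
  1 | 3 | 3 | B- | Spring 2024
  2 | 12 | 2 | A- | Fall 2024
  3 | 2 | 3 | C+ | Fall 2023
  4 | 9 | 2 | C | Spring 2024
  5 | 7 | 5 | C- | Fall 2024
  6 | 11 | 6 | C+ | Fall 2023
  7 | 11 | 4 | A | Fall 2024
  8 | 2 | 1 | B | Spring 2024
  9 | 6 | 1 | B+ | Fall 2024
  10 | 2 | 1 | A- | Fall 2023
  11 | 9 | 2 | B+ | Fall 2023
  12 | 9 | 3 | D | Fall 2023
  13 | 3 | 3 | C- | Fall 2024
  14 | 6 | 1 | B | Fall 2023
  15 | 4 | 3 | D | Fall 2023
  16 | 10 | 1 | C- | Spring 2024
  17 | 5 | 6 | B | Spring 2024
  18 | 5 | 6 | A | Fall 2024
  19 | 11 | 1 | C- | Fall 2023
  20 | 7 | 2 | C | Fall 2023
SELECT AVG(credits) FROM courses

Execution result:
3.33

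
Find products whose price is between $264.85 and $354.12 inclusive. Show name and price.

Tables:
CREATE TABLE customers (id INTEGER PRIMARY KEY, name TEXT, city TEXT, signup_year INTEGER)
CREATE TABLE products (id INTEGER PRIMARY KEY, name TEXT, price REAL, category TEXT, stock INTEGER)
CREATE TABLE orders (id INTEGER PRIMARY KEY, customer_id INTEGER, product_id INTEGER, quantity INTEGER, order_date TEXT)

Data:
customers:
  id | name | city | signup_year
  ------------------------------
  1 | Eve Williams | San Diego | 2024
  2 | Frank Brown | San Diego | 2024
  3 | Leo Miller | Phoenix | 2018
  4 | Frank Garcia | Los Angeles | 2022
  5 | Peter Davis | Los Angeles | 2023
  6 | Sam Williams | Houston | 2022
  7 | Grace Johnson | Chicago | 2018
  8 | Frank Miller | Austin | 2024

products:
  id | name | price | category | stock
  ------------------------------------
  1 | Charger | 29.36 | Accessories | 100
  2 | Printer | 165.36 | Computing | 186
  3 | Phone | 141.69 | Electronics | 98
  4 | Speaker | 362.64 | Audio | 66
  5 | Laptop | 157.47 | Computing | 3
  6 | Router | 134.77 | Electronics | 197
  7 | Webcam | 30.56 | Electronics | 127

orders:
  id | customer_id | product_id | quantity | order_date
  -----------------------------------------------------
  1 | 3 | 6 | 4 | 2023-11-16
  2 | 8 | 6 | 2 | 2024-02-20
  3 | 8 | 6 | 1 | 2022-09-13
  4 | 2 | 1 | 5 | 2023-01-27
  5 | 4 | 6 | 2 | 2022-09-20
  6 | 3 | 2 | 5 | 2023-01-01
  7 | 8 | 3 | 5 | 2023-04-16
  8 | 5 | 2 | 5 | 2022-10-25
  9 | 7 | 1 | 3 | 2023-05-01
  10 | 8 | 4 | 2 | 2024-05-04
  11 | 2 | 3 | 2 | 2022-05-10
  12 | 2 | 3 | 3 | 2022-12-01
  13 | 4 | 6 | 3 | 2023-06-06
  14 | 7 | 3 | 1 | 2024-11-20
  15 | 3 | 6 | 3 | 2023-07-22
SELECT name, price FROM products WHERE price BETWEEN 264.85 AND 354.12

Execution result:
(no rows)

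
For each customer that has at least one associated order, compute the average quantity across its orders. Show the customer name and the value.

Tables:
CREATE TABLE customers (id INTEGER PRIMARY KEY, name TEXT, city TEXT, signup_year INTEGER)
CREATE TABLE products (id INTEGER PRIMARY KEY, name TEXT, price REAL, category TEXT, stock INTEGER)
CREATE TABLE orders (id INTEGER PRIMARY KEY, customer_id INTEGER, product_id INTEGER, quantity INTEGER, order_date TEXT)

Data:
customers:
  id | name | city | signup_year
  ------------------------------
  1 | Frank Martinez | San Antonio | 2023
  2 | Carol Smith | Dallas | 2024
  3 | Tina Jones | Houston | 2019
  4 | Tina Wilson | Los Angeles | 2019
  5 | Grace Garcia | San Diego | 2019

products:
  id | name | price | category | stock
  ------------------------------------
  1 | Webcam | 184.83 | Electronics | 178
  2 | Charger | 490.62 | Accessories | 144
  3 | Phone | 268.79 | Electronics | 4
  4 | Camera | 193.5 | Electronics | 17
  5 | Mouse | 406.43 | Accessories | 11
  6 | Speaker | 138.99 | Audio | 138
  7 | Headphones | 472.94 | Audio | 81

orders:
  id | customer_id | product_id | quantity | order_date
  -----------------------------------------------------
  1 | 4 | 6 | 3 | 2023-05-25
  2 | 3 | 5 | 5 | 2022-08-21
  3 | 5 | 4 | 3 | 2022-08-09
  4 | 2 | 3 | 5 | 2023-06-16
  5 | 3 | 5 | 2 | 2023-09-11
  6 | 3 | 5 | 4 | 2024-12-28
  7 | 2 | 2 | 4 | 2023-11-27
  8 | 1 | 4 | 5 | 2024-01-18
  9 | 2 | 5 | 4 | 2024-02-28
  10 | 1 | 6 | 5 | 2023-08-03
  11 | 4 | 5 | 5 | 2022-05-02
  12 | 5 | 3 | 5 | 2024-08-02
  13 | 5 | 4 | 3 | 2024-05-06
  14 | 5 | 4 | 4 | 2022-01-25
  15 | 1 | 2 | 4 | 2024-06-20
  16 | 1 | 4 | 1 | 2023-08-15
SELECT p.name, AVG(c.quantity) AS avg_quantity FROM orders c JOIN customers p ON c.customer_id = p.id GROUP BY p.id, p.name

Execution result:
name | avg_quantity
Frank Martinez | 3.75
Carol Smith | 4.33
Tina Jones | 3.67
Tina Wilson | 4.00
Grace Garcia | 3.75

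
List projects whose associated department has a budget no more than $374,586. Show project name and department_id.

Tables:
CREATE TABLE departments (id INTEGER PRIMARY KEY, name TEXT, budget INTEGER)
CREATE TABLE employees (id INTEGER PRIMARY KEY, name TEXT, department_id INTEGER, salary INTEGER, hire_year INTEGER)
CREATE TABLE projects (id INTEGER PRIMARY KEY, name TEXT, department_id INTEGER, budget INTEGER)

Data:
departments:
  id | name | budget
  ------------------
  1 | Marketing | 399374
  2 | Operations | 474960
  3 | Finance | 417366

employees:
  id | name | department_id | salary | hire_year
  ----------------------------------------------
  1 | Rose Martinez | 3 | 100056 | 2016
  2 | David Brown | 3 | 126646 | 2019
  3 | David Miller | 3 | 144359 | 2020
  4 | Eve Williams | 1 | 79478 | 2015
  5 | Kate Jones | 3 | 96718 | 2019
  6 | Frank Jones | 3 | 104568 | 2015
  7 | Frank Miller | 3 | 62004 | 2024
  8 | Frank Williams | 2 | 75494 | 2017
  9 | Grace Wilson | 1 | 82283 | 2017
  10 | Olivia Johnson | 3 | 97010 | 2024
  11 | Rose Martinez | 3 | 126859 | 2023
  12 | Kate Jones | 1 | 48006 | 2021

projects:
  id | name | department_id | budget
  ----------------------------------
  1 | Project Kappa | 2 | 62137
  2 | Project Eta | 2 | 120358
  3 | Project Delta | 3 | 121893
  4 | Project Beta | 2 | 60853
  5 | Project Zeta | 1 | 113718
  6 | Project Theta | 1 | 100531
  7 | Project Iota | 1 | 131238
SELECT name, department_id FROM projects WHERE department_id IN (SELECT id FROM departments WHERE budget <= 374586)

Execution result:
(no rows)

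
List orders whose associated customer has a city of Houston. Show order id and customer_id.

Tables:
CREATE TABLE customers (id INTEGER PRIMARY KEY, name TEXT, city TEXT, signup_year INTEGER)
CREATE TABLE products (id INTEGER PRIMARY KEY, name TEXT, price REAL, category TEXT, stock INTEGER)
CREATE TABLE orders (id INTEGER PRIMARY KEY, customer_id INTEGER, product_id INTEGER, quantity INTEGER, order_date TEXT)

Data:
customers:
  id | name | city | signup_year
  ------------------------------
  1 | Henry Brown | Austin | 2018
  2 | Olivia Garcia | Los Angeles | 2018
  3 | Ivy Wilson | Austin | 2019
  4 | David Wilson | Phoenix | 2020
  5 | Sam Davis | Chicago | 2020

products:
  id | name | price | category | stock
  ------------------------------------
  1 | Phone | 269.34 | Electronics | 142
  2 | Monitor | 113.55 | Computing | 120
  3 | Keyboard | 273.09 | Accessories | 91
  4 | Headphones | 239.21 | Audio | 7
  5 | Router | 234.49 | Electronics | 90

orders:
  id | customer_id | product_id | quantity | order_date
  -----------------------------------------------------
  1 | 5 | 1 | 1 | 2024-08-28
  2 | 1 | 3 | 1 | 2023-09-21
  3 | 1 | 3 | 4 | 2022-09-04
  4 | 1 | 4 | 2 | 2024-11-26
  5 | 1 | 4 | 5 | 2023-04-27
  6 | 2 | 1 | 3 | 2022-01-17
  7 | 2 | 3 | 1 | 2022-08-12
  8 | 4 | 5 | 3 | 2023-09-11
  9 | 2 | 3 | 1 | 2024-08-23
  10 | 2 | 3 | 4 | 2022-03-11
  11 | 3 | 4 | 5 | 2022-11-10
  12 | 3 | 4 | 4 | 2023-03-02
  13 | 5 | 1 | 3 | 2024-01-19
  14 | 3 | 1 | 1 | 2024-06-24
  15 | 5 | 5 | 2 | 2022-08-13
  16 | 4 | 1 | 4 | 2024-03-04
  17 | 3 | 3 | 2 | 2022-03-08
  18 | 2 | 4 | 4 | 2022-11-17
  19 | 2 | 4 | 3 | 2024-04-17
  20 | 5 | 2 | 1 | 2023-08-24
SELECT id, customer_id FROM orders WHERE customer_id IN (SELECT id FROM customers WHERE city = 'Houston')

Execution result:
(no rows)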